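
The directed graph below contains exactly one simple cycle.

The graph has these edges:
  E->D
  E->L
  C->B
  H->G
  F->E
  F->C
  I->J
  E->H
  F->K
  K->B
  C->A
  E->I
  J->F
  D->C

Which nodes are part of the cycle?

DFS with gray/black marking from F:
F gray
  K gray
    B gray
    B black
  K black
  C gray
    C→B: B black — skip
    A gray
    A black
  C black
  E gray
    H gray
      G gray
      G black
    H black
    I gray
      J gray
        J→F: F is gray → back edge
Back edge closes the cycle F → E → I → J → F; its vertices are {E, F, I, J}.

E, F, I, J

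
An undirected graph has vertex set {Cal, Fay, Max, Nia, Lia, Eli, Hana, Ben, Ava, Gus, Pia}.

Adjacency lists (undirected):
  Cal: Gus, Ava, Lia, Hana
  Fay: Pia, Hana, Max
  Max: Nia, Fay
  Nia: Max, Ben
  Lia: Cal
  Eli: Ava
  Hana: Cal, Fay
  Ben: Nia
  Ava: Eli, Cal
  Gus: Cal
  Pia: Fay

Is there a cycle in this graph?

No

DFS, tracking each vertex's parent; an edge to a visited non-parent vertex closes a cycle.
Start from Hana:
visit Hana (parent –)
  visit Cal (parent Hana)
    visit Gus (parent Cal)
      Gus–Cal: parent, skip
    visit Ava (parent Cal)
      visit Eli (parent Ava)
        Eli–Ava: parent, skip
      Ava–Cal: parent, skip
    visit Lia (parent Cal)
      Lia–Cal: parent, skip
    Cal–Hana: parent, skip
  visit Fay (parent Hana)
    visit Pia (parent Fay)
      Pia–Fay: parent, skip
    Fay–Hana: parent, skip
    visit Max (parent Fay)
      visit Nia (parent Max)
        Nia–Max: parent, skip
        visit Ben (parent Nia)
          Ben–Nia: parent, skip
      Max–Fay: parent, skip
No non-parent visited neighbor found — the graph is a forest.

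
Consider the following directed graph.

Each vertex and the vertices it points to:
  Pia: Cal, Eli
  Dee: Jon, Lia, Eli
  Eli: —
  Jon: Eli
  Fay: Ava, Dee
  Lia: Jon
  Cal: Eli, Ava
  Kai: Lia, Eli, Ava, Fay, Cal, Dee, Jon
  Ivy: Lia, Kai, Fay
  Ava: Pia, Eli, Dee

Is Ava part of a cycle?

Yes

Ava is on a cycle iff Ava can reach itself via ≥1 edge.
Ava → Pia → Cal → Ava — yes.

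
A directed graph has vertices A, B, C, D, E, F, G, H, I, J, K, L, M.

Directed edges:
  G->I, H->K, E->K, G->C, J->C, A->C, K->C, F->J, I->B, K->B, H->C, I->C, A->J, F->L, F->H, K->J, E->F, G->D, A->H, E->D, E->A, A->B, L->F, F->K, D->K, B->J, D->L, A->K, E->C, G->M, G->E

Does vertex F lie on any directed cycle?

F is on a cycle iff F can reach itself via ≥1 edge.
F → L → F — yes.

Yes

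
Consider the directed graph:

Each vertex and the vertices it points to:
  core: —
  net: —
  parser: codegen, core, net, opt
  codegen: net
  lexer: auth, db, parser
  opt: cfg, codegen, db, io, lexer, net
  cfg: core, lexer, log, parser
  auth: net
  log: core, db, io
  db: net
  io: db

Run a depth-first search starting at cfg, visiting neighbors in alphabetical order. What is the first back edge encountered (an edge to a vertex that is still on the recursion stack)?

opt→cfg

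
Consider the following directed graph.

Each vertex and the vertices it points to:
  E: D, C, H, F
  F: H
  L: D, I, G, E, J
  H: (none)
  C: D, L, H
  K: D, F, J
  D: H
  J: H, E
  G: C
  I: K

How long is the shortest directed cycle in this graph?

3

For each vertex v, BFS finds the shortest path from v back to v.
The shortest such closed walk is L → G → C → L, length 3.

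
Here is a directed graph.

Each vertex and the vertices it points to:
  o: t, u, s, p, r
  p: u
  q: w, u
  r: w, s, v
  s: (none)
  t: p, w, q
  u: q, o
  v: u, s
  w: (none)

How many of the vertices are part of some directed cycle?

7

A vertex is on a directed cycle iff it belongs to a strongly connected component of size ≥ 2 (or has a self-loop).
The vertices on cycles are {o, p, q, r, t, u, v} — 7 in total.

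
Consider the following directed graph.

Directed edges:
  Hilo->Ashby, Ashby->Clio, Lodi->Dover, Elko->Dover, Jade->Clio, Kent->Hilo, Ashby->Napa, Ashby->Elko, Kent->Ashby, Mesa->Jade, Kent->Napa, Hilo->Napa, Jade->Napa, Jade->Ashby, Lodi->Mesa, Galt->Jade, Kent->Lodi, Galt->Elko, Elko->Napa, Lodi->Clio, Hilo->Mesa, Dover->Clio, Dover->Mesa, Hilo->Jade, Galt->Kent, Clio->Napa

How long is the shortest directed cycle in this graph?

For each vertex v, BFS finds the shortest path from v back to v.
The shortest such closed walk is Elko → Dover → Mesa → Jade → Ashby → Elko, length 5.

5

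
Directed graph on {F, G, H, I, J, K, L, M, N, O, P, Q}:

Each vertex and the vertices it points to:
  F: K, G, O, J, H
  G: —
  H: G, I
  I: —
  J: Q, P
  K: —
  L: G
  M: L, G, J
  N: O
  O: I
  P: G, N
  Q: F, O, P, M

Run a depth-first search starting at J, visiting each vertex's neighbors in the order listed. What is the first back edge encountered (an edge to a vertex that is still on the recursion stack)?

DFS from J (visiting each vertex's neighbors in the order listed); mark gray on enter, black on exit:
J gray
  Q gray
    F gray
      K gray
      K black
      G gray
      G black
      O gray
        I gray
        I black
      O black
      F→J: J is gray → back edge
First back edge: F → J.

F->J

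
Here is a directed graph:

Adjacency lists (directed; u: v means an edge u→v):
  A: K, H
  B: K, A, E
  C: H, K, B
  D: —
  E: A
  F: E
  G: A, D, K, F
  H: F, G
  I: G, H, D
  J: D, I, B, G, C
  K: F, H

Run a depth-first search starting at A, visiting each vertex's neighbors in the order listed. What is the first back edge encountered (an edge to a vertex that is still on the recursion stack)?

E→A

DFS from A (visiting each vertex's neighbors in the order listed); mark gray on enter, black on exit:
A gray
  K gray
    F gray
      E gray
        E→A: A is gray → back edge
First back edge: E → A.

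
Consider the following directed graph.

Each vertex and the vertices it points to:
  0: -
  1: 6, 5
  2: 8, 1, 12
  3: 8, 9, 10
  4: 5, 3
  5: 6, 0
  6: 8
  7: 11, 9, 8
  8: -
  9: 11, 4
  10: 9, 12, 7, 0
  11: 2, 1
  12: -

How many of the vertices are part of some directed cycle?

5

A vertex is on a directed cycle iff it belongs to a strongly connected component of size ≥ 2 (or has a self-loop).
The vertices on cycles are {3, 4, 7, 9, 10} — 5 in total.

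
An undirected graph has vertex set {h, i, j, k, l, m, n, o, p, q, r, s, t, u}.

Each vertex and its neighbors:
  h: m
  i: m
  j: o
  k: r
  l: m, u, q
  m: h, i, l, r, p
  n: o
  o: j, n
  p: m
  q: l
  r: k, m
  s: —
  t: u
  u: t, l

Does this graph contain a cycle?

No

DFS, tracking each vertex's parent; an edge to a visited non-parent vertex closes a cycle.
Start from q:
visit q (parent –)
  visit l (parent q)
    visit m (parent l)
      visit h (parent m)
        h–m: parent, skip
      visit i (parent m)
        i–m: parent, skip
      m–l: parent, skip
      visit r (parent m)
        visit k (parent r)
          k–r: parent, skip
        r–m: parent, skip
      visit p (parent m)
        p–m: parent, skip
    visit u (parent l)
      visit t (parent u)
        t–u: parent, skip
      u–l: parent, skip
    l–q: parent, skip
visit j (parent –)
  visit o (parent j)
    o–j: parent, skip
    visit n (parent o)
      n–o: parent, skip
visit s (parent –)
No non-parent visited neighbor found — the graph is a forest.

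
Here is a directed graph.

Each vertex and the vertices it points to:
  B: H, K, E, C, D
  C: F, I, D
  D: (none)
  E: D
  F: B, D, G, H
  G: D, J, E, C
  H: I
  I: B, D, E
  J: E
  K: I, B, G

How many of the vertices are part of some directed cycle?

A vertex is on a directed cycle iff it belongs to a strongly connected component of size ≥ 2 (or has a self-loop).
The vertices on cycles are {B, C, F, G, H, I, K} — 7 in total.

7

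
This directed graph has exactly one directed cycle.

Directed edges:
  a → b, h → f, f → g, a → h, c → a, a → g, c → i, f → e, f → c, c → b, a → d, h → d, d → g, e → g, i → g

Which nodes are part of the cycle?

a, c, f, h

DFS with gray/black marking from h:
h gray
  d gray
    g gray
    g black
  d black
  f gray
    f→g: g black — skip
    e gray
      e→g: g black — skip
    e black
    c gray
      a gray
        b gray
        b black
        a→g: g black — skip
        a→h: h is gray → back edge
Back edge closes the cycle h → f → c → a → h; its vertices are {a, c, f, h}.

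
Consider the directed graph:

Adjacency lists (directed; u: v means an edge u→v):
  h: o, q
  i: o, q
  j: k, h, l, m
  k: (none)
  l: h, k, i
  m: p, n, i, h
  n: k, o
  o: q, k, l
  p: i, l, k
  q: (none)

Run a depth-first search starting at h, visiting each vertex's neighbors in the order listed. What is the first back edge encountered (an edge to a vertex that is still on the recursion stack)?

DFS from h (visiting each vertex's neighbors in the order listed); mark gray on enter, black on exit:
h gray
  o gray
    q gray
    q black
    k gray
    k black
    l gray
      l→h: h is gray → back edge
First back edge: l → h.

l->h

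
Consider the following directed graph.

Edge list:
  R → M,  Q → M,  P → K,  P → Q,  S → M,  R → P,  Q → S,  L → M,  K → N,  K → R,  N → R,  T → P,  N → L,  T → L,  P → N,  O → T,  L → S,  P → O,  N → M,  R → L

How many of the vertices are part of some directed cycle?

6

A vertex is on a directed cycle iff it belongs to a strongly connected component of size ≥ 2 (or has a self-loop).
The vertices on cycles are {K, N, O, P, R, T} — 6 in total.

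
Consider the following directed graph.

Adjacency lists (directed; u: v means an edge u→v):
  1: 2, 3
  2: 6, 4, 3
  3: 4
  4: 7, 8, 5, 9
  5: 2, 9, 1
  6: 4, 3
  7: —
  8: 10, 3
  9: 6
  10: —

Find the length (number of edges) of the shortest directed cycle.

3

For each vertex v, BFS finds the shortest path from v back to v.
The shortest such closed walk is 4 → 5 → 2 → 4, length 3.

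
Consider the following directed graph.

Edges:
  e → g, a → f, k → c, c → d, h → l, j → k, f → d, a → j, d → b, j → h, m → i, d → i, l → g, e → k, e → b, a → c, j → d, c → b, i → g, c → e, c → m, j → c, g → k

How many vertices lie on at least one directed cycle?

A vertex is on a directed cycle iff it belongs to a strongly connected component of size ≥ 2 (or has a self-loop).
The vertices on cycles are {c, d, e, g, i, k, m} — 7 in total.

7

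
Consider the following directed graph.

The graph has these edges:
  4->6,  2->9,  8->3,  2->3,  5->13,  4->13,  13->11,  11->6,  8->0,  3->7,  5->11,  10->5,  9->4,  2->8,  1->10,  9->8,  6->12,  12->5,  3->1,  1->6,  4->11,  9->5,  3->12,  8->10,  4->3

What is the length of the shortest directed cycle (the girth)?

4

For each vertex v, BFS finds the shortest path from v back to v.
The shortest such closed walk is 11 → 6 → 12 → 5 → 11, length 4.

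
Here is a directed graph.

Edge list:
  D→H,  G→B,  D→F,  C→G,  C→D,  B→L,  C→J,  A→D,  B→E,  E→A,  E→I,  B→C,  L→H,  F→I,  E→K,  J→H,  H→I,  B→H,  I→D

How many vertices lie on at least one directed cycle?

7

A vertex is on a directed cycle iff it belongs to a strongly connected component of size ≥ 2 (or has a self-loop).
The vertices on cycles are {B, C, D, F, G, H, I} — 7 in total.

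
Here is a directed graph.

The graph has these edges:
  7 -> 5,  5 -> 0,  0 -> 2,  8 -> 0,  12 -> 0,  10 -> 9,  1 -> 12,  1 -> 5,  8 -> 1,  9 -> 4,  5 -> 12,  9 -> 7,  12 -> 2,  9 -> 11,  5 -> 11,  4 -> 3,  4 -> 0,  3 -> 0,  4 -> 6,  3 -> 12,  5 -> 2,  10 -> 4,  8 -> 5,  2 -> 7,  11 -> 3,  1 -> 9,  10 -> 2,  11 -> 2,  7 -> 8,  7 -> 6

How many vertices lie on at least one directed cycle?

11

A vertex is on a directed cycle iff it belongs to a strongly connected component of size ≥ 2 (or has a self-loop).
The vertices on cycles are {0, 1, 2, 3, 4, 5, 7, 8, 9, 11, 12} — 11 in total.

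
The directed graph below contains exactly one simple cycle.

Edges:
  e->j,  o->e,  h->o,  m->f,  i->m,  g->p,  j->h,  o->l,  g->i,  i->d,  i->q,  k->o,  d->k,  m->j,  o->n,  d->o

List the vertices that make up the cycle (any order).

e, h, j, o

DFS with gray/black marking from j:
j gray
  h gray
    o gray
      l gray
      l black
      n gray
      n black
      e gray
        e→j: j is gray → back edge
Back edge closes the cycle j → h → o → e → j; its vertices are {e, h, j, o}.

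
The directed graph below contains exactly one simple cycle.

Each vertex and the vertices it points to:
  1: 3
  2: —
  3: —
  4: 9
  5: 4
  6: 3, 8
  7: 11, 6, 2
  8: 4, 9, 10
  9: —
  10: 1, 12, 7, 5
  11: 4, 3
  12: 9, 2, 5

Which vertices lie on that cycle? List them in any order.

6, 7, 8, 10

DFS with gray/black marking from 10:
10 gray
  1 gray
    3 gray
    3 black
  1 black
  12 gray
    9 gray
    9 black
    2 gray
    2 black
    5 gray
      4 gray
        4→9: 9 black — skip
      4 black
    5 black
  12 black
  7 gray
    11 gray
      11→4: 4 black — skip
      11→3: 3 black — skip
    11 black
    6 gray
      6→3: 3 black — skip
      8 gray
        8→4: 4 black — skip
        8→9: 9 black — skip
        8→10: 10 is gray → back edge
Back edge closes the cycle 10 → 7 → 6 → 8 → 10; its vertices are {6, 7, 8, 10}.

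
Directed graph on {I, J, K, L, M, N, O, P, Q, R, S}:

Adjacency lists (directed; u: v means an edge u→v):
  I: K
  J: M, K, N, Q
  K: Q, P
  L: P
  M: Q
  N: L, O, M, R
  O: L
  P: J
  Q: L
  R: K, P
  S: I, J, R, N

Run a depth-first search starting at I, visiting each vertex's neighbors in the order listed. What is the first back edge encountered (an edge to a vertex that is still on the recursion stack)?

M->Q

DFS from I (visiting each vertex's neighbors in the order listed); mark gray on enter, black on exit:
I gray
  K gray
    Q gray
      L gray
        P gray
          J gray
            M gray
              M→Q: Q is gray → back edge
First back edge: M → Q.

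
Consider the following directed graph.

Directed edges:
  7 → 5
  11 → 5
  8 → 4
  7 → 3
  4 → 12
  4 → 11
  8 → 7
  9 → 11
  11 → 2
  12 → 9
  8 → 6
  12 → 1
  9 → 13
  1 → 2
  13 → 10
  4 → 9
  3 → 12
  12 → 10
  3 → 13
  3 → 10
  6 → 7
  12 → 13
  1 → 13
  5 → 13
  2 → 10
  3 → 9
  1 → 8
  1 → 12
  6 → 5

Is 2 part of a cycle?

No

2 lies on a cycle iff there is a path from 2 back to itself.
Exploring from 2, it never reaches itself; equivalently, its strongly connected component is a singleton.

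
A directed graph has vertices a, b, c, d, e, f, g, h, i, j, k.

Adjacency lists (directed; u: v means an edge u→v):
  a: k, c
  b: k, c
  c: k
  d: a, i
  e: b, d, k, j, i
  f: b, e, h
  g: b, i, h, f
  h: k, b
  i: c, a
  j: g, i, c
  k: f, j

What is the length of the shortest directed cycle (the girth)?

3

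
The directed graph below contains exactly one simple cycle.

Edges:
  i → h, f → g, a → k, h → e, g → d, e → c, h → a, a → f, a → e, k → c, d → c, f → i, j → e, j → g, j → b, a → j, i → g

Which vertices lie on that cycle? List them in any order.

a, f, h, i

DFS with gray/black marking from a:
a gray
  f gray
    g gray
      d gray
        c gray
        c black
      d black
    g black
    i gray
      h gray
        h→a: a is gray → back edge
Back edge closes the cycle a → f → i → h → a; its vertices are {a, f, h, i}.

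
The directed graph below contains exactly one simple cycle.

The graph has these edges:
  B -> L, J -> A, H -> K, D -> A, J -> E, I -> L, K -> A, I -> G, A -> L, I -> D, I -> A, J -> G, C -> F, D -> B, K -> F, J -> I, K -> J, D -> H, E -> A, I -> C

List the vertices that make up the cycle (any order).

DFS with gray/black marking from J:
J gray
  I gray
    G gray
    G black
    L gray
    L black
    A gray
      A→L: L black — skip
    A black
    D gray
      B gray
        B→L: L black — skip
      B black
      D→A: A black — skip
      H gray
        K gray
          F gray
          F black
          K→A: A black — skip
          K→J: J is gray → back edge
Back edge closes the cycle J → I → D → H → K → J; its vertices are {D, H, I, J, K}.

D, H, I, J, K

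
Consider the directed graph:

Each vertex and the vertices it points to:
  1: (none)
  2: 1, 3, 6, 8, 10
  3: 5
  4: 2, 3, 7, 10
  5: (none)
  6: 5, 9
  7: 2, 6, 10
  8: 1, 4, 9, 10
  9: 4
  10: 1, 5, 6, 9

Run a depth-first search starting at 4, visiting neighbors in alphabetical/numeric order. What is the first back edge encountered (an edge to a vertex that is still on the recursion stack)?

9→4

DFS from 4 (visiting neighbors in alphabetical/numeric order); mark gray on enter, black on exit:
4 gray
  2 gray
    1 gray
    1 black
    3 gray
      5 gray
      5 black
    3 black
    6 gray
      6→5: 5 black — skip
      9 gray
        9→4: 4 is gray → back edge
First back edge: 9 → 4.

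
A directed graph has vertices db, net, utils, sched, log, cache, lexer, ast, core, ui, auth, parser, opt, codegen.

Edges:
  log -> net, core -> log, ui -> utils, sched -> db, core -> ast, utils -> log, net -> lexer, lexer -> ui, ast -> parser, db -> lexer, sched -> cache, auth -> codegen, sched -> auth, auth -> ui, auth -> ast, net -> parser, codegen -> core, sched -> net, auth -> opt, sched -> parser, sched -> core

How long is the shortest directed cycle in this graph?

5

For each vertex v, BFS finds the shortest path from v back to v.
The shortest such closed walk is ui → utils → log → net → lexer → ui, length 5.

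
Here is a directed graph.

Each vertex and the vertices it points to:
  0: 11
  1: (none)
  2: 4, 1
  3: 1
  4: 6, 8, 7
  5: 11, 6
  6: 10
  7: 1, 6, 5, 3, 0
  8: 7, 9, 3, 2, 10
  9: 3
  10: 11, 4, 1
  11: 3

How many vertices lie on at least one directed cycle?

A vertex is on a directed cycle iff it belongs to a strongly connected component of size ≥ 2 (or has a self-loop).
The vertices on cycles are {2, 4, 5, 6, 7, 8, 10} — 7 in total.

7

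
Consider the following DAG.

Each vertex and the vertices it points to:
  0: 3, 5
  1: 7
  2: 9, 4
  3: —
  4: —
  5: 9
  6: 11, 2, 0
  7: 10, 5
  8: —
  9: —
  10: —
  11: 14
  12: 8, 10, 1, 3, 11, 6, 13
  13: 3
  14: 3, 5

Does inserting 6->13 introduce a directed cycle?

No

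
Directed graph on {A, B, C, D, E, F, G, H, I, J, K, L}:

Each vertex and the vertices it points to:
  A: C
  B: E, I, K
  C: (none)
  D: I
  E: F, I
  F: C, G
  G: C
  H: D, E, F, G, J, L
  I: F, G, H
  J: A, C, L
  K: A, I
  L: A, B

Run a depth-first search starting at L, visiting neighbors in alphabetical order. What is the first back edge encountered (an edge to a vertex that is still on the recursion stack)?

D->I

DFS from L (visiting neighbors in alphabetical order); mark gray on enter, black on exit:
L gray
  A gray
    C gray
    C black
  A black
  B gray
    E gray
      F gray
        F→C: C black — skip
        G gray
          G→C: C black — skip
        G black
      F black
      I gray
        I→F: F black — skip
        I→G: G black — skip
        H gray
          D gray
            D→I: I is gray → back edge
First back edge: D → I.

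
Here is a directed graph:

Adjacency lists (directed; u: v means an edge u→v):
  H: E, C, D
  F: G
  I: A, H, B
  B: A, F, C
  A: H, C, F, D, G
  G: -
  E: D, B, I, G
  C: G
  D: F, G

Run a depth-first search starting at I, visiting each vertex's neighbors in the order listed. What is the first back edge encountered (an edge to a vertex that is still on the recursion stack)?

DFS from I (visiting each vertex's neighbors in the order listed); mark gray on enter, black on exit:
I gray
  A gray
    H gray
      E gray
        D gray
          F gray
            G gray
            G black
          F black
          D→G: G black — skip
        D black
        B gray
          B→A: A is gray → back edge
First back edge: B → A.

B->A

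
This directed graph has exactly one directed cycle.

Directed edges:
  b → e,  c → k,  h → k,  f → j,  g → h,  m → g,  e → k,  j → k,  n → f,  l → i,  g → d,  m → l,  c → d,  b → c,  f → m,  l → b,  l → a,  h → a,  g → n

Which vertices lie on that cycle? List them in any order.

DFS with gray/black marking from f:
f gray
  m gray
    g gray
      h gray
        k gray
        k black
        a gray
        a black
      h black
      n gray
        n→f: f is gray → back edge
Back edge closes the cycle f → m → g → n → f; its vertices are {f, g, m, n}.

f, g, m, n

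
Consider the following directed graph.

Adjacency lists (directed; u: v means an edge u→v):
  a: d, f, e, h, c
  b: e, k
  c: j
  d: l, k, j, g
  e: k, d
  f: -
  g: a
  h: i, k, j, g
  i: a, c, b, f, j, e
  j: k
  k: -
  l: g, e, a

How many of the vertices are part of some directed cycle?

8

A vertex is on a directed cycle iff it belongs to a strongly connected component of size ≥ 2 (or has a self-loop).
The vertices on cycles are {a, b, d, e, g, h, i, l} — 8 in total.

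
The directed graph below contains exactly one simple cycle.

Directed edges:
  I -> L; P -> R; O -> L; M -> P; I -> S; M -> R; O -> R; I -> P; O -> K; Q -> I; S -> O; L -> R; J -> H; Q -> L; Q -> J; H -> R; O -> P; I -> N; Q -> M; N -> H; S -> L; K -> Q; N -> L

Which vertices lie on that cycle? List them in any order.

I, K, O, Q, S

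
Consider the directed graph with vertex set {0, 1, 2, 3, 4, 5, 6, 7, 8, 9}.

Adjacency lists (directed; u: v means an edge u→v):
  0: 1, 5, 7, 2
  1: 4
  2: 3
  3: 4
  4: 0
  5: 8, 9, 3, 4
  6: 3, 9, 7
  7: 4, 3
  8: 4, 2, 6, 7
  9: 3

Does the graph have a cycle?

Yes

DFS with white/gray/black marking, starting from 4:
4 gray
  0 gray
    1 gray
      1→4: 4 is gray → back edge
Back edge found, so a cycle exists: 4 → 0 → 1 → 4.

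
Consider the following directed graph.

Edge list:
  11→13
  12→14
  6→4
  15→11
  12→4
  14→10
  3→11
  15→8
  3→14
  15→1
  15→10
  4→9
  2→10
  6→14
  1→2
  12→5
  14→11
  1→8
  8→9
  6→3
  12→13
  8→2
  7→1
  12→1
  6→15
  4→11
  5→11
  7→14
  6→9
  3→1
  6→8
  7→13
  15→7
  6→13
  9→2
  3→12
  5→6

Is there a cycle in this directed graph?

Yes

DFS with white/gray/black marking, starting from 14:
14 gray
  11 gray
    13 gray
    13 black
  11 black
  10 gray
  10 black
14 black
1 gray
  2 gray
    2→10: 10 black — skip
  2 black
  8 gray
    9 gray
      9→2: 2 black — skip
    9 black
    8→2: 2 black — skip
  8 black
1 black
3 gray
  3→11: 11 black — skip
  12 gray
    4 gray
      4→9: 9 black — skip
      4→11: 11 black — skip
    4 black
    12→1: 1 black — skip
    12→13: 13 black — skip
    5 gray
      6 gray
        6→3: 3 is gray → back edge
Back edge found, so a cycle exists: 3 → 12 → 5 → 6 → 3.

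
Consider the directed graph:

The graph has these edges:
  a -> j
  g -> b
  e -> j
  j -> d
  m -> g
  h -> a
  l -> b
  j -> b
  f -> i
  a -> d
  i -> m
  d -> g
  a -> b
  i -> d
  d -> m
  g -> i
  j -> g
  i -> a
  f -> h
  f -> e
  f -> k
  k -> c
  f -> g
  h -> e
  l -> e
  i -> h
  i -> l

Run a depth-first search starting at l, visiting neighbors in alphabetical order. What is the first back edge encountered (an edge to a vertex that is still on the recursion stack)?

DFS from l (visiting neighbors in alphabetical order); mark gray on enter, black on exit:
l gray
  b gray
  b black
  e gray
    j gray
      j→b: b black — skip
      d gray
        g gray
          g→b: b black — skip
          i gray
            a gray
              a→b: b black — skip
              a→d: d is gray → back edge
First back edge: a → d.

a→d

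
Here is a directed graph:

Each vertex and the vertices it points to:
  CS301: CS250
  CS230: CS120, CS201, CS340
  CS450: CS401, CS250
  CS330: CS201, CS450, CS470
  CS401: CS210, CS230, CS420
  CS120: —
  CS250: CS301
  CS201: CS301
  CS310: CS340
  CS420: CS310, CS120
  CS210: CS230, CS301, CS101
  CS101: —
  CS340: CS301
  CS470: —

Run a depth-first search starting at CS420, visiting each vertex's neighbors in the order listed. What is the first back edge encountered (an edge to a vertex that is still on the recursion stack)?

DFS from CS420 (visiting each vertex's neighbors in the order listed); mark gray on enter, black on exit:
CS420 gray
  CS310 gray
    CS340 gray
      CS301 gray
        CS250 gray
          CS250→CS301: CS301 is gray → back edge
First back edge: CS250 → CS301.

CS250→CS301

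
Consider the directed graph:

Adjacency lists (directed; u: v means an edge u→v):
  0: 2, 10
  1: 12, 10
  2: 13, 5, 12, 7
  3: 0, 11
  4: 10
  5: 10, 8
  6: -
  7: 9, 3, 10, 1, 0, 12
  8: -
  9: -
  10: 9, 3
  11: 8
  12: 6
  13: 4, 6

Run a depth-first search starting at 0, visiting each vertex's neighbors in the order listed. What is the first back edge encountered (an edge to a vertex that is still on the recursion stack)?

3→0

DFS from 0 (visiting each vertex's neighbors in the order listed); mark gray on enter, black on exit:
0 gray
  2 gray
    13 gray
      4 gray
        10 gray
          9 gray
          9 black
          3 gray
            3→0: 0 is gray → back edge
First back edge: 3 → 0.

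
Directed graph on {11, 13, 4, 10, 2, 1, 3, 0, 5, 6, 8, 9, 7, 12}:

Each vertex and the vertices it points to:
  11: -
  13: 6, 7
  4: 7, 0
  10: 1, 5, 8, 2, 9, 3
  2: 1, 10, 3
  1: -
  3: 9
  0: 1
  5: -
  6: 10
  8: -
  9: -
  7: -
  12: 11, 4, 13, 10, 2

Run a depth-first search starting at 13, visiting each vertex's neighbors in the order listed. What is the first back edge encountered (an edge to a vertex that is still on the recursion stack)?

2→10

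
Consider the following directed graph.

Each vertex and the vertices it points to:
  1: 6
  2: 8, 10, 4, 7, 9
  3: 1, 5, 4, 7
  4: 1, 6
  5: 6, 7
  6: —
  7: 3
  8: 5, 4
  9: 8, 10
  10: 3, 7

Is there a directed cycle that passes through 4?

4 lies on a cycle iff there is a path from 4 back to itself.
Exploring from 4, it never reaches itself; equivalently, its strongly connected component is a singleton.

No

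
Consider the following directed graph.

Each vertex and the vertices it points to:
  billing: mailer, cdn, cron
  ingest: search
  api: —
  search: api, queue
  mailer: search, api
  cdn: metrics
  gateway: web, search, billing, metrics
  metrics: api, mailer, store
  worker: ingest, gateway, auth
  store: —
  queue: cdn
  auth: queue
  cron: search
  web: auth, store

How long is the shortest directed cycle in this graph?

5

For each vertex v, BFS finds the shortest path from v back to v.
The shortest such closed walk is metrics → mailer → search → queue → cdn → metrics, length 5.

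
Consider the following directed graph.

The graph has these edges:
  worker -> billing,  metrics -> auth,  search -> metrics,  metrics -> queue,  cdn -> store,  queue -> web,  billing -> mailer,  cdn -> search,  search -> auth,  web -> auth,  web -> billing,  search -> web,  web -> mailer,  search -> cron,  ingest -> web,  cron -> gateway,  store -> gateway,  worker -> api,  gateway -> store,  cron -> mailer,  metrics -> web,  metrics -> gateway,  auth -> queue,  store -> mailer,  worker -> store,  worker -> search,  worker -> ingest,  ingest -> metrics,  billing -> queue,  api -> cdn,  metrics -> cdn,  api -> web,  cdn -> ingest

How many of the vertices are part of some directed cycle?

10

A vertex is on a directed cycle iff it belongs to a strongly connected component of size ≥ 2 (or has a self-loop).
The vertices on cycles are {cdn, web, auth, queue, store, ingest, search, billing, gateway, metrics} — 10 in total.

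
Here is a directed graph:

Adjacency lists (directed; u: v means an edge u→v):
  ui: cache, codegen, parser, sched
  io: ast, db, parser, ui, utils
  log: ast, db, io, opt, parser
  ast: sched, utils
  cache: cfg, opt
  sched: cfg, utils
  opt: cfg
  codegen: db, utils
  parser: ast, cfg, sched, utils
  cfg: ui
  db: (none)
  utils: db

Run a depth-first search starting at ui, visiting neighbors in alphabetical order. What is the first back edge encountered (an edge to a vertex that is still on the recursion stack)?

cfg->ui

DFS from ui (visiting neighbors in alphabetical order); mark gray on enter, black on exit:
ui gray
  cache gray
    cfg gray
      cfg→ui: ui is gray → back edge
First back edge: cfg → ui.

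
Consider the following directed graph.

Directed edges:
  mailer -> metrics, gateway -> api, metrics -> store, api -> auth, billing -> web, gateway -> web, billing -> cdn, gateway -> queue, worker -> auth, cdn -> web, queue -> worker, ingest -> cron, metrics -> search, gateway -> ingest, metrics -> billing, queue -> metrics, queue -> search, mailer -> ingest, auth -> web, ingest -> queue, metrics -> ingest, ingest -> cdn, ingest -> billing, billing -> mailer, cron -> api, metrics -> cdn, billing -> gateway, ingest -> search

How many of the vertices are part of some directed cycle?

A vertex is on a directed cycle iff it belongs to a strongly connected component of size ≥ 2 (or has a self-loop).
The vertices on cycles are {queue, ingest, mailer, billing, gateway, metrics} — 6 in total.

6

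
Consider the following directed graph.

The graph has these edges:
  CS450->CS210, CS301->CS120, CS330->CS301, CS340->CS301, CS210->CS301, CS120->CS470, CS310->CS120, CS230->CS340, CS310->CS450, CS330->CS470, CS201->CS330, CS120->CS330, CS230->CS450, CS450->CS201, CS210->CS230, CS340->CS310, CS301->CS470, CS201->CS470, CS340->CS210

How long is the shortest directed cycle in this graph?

3

For each vertex v, BFS finds the shortest path from v back to v.
The shortest such closed walk is CS210 → CS230 → CS450 → CS210, length 3.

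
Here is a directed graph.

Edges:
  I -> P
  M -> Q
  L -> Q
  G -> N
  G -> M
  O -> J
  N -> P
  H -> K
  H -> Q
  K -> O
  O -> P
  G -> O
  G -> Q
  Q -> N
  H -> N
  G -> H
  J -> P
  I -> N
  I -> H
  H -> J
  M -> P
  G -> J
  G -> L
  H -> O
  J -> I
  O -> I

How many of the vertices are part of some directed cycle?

A vertex is on a directed cycle iff it belongs to a strongly connected component of size ≥ 2 (or has a self-loop).
The vertices on cycles are {H, I, J, K, O} — 5 in total.

5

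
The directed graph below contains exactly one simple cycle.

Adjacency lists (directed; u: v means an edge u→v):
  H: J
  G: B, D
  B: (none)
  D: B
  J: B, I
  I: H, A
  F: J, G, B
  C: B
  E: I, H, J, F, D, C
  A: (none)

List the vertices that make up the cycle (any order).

DFS with gray/black marking from I:
I gray
  H gray
    J gray
      B gray
      B black
      J→I: I is gray → back edge
Back edge closes the cycle I → H → J → I; its vertices are {H, I, J}.

H, I, J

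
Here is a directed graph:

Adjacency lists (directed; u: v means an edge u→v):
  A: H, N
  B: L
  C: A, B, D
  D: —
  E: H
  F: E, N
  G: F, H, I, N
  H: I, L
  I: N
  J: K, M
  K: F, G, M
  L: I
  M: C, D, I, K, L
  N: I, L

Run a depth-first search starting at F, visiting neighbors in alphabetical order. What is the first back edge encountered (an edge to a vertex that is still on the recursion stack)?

N→I

DFS from F (visiting neighbors in alphabetical order); mark gray on enter, black on exit:
F gray
  E gray
    H gray
      I gray
        N gray
          N→I: I is gray → back edge
First back edge: N → I.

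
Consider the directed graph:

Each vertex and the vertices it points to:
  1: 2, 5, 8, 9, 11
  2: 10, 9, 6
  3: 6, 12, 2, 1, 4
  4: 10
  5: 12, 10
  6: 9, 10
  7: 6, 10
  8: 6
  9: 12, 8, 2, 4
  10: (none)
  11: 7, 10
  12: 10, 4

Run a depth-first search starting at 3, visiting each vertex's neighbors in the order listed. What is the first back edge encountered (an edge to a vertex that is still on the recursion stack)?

8->6

DFS from 3 (visiting each vertex's neighbors in the order listed); mark gray on enter, black on exit:
3 gray
  6 gray
    9 gray
      12 gray
        10 gray
        10 black
        4 gray
          4→10: 10 black — skip
        4 black
      12 black
      8 gray
        8→6: 6 is gray → back edge
First back edge: 8 → 6.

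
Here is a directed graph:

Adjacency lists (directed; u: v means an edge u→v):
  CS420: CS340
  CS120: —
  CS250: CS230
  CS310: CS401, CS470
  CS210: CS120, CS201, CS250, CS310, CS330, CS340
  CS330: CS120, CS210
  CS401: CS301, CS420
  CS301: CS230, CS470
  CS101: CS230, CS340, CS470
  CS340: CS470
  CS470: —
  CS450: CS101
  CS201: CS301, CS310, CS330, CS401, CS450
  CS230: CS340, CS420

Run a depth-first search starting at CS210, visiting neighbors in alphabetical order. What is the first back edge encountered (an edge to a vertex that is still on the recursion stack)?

CS330→CS210

DFS from CS210 (visiting neighbors in alphabetical order); mark gray on enter, black on exit:
CS210 gray
  CS120 gray
  CS120 black
  CS201 gray
    CS301 gray
      CS230 gray
        CS340 gray
          CS470 gray
          CS470 black
        CS340 black
        CS420 gray
          CS420→CS340: CS340 black — skip
        CS420 black
      CS230 black
      CS301→CS470: CS470 black — skip
    CS301 black
    CS310 gray
      CS401 gray
        CS401→CS301: CS301 black — skip
        CS401→CS420: CS420 black — skip
      CS401 black
      CS310→CS470: CS470 black — skip
    CS310 black
    CS330 gray
      CS330→CS120: CS120 black — skip
      CS330→CS210: CS210 is gray → back edge
First back edge: CS330 → CS210.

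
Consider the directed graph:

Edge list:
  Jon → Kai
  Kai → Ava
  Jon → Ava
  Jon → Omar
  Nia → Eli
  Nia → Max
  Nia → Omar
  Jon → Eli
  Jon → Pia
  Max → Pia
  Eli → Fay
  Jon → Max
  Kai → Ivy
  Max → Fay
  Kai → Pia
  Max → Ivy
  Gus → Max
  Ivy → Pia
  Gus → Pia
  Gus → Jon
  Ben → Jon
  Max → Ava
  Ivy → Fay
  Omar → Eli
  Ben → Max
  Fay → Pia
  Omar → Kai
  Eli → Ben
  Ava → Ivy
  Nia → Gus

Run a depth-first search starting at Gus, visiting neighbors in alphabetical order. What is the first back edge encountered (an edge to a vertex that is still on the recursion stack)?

Ben->Jon

DFS from Gus (visiting neighbors in alphabetical order); mark gray on enter, black on exit:
Gus gray
  Jon gray
    Ava gray
      Ivy gray
        Fay gray
          Pia gray
          Pia black
        Fay black
        Ivy→Pia: Pia black — skip
      Ivy black
    Ava black
    Eli gray
      Ben gray
        Ben→Jon: Jon is gray → back edge
First back edge: Ben → Jon.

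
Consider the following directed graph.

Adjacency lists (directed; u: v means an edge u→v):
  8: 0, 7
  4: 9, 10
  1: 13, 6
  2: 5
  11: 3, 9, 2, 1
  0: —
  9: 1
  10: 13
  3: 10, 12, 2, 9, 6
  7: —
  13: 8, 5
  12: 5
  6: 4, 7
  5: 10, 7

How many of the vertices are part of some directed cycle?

7

A vertex is on a directed cycle iff it belongs to a strongly connected component of size ≥ 2 (or has a self-loop).
The vertices on cycles are {1, 4, 5, 6, 9, 10, 13} — 7 in total.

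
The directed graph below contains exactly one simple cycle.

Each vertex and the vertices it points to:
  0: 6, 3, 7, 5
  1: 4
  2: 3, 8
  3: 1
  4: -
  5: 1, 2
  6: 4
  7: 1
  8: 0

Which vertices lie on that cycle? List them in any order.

DFS with gray/black marking from 2:
2 gray
  3 gray
    1 gray
      4 gray
      4 black
    1 black
  3 black
  8 gray
    0 gray
      6 gray
        6→4: 4 black — skip
      6 black
      0→3: 3 black — skip
      7 gray
        7→1: 1 black — skip
      7 black
      5 gray
        5→1: 1 black — skip
        5→2: 2 is gray → back edge
Back edge closes the cycle 2 → 8 → 0 → 5 → 2; its vertices are {0, 2, 5, 8}.

0, 2, 5, 8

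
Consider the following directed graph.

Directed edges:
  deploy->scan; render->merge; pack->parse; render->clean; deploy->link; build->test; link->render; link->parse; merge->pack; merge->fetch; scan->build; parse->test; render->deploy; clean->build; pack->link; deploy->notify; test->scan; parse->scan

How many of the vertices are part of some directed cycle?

8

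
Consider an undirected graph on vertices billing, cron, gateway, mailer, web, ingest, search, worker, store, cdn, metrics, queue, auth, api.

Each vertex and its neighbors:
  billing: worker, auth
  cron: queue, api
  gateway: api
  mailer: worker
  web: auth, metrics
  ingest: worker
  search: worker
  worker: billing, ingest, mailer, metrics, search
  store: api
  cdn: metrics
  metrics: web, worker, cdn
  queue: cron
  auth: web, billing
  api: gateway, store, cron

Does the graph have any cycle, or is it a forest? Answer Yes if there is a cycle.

DFS, tracking each vertex's parent; an edge to a visited non-parent vertex closes a cycle.
Start from api:
visit api (parent –)
  visit gateway (parent api)
    gateway–api: parent, skip
  visit store (parent api)
    store–api: parent, skip
  visit cron (parent api)
    visit queue (parent cron)
      queue–cron: parent, skip
    cron–api: parent, skip
visit billing (parent –)
  visit worker (parent billing)
    worker–billing: parent, skip
    visit ingest (parent worker)
      ingest–worker: parent, skip
    visit mailer (parent worker)
      mailer–worker: parent, skip
    visit metrics (parent worker)
      visit web (parent metrics)
        visit auth (parent web)
          auth–web: parent, skip
          auth–billing: billing visited and ≠ parent → cycle
Cycle: billing – worker – metrics – web – auth – billing.

Yes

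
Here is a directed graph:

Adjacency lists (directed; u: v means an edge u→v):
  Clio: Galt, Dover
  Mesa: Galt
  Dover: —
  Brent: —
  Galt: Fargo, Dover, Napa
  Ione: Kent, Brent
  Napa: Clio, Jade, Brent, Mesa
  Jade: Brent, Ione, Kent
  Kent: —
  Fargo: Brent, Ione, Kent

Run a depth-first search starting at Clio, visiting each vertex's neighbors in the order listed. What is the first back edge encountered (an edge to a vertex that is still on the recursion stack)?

Napa->Clio

DFS from Clio (visiting each vertex's neighbors in the order listed); mark gray on enter, black on exit:
Clio gray
  Galt gray
    Fargo gray
      Brent gray
      Brent black
      Ione gray
        Kent gray
        Kent black
        Ione→Brent: Brent black — skip
      Ione black
      Fargo→Kent: Kent black — skip
    Fargo black
    Dover gray
    Dover black
    Napa gray
      Napa→Clio: Clio is gray → back edge
First back edge: Napa → Clio.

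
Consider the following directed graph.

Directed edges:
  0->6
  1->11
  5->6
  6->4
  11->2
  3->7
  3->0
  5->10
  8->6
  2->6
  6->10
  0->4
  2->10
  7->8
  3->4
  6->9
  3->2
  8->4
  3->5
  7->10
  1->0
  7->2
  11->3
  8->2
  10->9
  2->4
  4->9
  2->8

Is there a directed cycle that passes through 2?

Yes

2 is on a cycle iff 2 can reach itself via ≥1 edge.
2 → 8 → 2 — yes.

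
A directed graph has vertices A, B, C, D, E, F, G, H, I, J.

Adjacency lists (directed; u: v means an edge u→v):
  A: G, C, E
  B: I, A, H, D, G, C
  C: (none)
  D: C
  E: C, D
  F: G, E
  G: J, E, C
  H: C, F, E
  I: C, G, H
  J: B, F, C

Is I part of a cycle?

Yes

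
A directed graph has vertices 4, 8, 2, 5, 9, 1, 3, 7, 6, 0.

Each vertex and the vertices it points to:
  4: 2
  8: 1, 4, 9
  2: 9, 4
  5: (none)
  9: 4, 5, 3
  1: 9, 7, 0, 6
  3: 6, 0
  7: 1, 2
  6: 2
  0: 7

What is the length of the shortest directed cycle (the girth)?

2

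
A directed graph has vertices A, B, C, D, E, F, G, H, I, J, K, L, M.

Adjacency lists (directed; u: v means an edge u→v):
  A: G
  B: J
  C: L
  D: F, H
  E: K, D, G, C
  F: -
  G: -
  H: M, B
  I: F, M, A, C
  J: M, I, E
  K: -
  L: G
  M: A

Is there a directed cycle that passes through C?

C lies on a cycle iff there is a path from C back to itself.
Exploring from C, it never reaches itself; equivalently, its strongly connected component is a singleton.

No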